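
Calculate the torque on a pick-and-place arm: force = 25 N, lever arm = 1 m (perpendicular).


Given: F = 25 N, r = 1 m, angle = 90 deg (perpendicular)
Using tau = F * r * sin(90)
sin(90) = 1
tau = 25 * 1 * 1
tau = 25 Nm

25 Nm


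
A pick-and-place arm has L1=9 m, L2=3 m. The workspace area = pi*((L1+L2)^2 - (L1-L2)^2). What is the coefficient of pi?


Given: L1 = 9, L2 = 3
(L1+L2)^2 = (12)^2 = 144
(L1-L2)^2 = (6)^2 = 36
Difference = 144 - 36 = 108
This equals 4*L1*L2 = 4*9*3 = 108
Workspace area = 108*pi

108


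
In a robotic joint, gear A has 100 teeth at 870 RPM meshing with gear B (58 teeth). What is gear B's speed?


Given: N1 = 100 teeth, w1 = 870 RPM, N2 = 58 teeth
Using N1*w1 = N2*w2
w2 = N1*w1 / N2
w2 = 100*870 / 58
w2 = 87000 / 58
w2 = 1500 RPM

1500 RPM


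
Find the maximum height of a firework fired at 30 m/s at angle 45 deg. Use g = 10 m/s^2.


Given: v0 = 30 m/s, theta = 45 deg, g = 10 m/s^2
sin^2(45) = 1/2
Using H = v0^2 * sin^2(theta) / (2*g)
H = 30^2 * 1/2 / (2*10)
H = 900 * 1/2 / 20
H = 450 / 20
H = 45/2 m

45/2 m


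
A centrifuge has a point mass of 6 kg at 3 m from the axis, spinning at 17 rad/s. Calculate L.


Given: m = 6 kg, r = 3 m, omega = 17 rad/s
For a point mass: I = m*r^2
I = 6*3^2 = 6*9 = 54
L = I*omega = 54*17
L = 918 kg*m^2/s

918 kg*m^2/s


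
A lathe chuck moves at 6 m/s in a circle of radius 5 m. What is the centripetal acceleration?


Given: v = 6 m/s, r = 5 m
Using a_c = v^2 / r
a_c = 6^2 / 5
a_c = 36 / 5
a_c = 36/5 m/s^2

36/5 m/s^2


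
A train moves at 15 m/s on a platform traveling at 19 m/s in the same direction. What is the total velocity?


Given: object velocity = 15 m/s, platform velocity = 19 m/s (same direction)
Using classical velocity addition: v_total = v_object + v_platform
v_total = 15 + 19
v_total = 34 m/s

34 m/s


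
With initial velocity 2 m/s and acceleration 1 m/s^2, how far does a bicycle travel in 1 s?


Given: v0 = 2 m/s, a = 1 m/s^2, t = 1 s
Using s = v0*t + (1/2)*a*t^2
s = 2*1 + (1/2)*1*1^2
s = 2 + (1/2)*1
s = 2 + 1/2
s = 5/2

5/2 m


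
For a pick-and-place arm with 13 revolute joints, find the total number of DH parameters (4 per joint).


Given: 13 joints, 4 DH parameters per joint (d, theta, a, alpha)
Total DH parameters = number_of_joints * 4
Total = 13 * 4
Total = 52

52


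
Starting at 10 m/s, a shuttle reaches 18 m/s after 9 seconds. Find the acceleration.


Given: initial velocity v0 = 10 m/s, final velocity v = 18 m/s, time t = 9 s
Using a = (v - v0) / t
a = (18 - 10) / 9
a = 8 / 9
a = 8/9 m/s^2

8/9 m/s^2


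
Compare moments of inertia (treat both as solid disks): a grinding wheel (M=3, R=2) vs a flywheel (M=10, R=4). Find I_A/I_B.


Given: M1=3 kg, R1=2 m, M2=10 kg, R2=4 m
For a disk: I = (1/2)*M*R^2, so I_A/I_B = (M1*R1^2)/(M2*R2^2)
M1*R1^2 = 3*4 = 12
M2*R2^2 = 10*16 = 160
I_A/I_B = 12/160 = 3/40

3/40


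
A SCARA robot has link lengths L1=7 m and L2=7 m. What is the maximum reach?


Given: L1 = 7 m, L2 = 7 m
For a 2-link planar arm, max reach = L1 + L2 (fully extended)
Max reach = 7 + 7
Max reach = 14 m

14 m


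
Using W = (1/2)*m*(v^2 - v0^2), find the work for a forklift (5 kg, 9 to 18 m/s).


Given: m = 5 kg, v0 = 9 m/s, v = 18 m/s
Using W = (1/2)*m*(v^2 - v0^2)
v^2 = 18^2 = 324
v0^2 = 9^2 = 81
v^2 - v0^2 = 324 - 81 = 243
W = (1/2)*5*243 = 1215/2 J

1215/2 J


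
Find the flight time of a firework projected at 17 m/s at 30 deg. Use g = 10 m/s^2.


Given: v0 = 17 m/s, theta = 30 deg, g = 10 m/s^2
sin(30) = 1/2
Using T = 2*v0*sin(theta) / g
T = 2*17*1/2 / 10
T = 17 / 10
T = 17/10 s

17/10 s


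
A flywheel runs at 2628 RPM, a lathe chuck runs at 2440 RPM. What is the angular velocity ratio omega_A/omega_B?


Given: RPM_A = 2628, RPM_B = 2440
omega = 2*pi*RPM/60, so omega_A/omega_B = RPM_A / RPM_B
omega_A/omega_B = 2628 / 2440
omega_A/omega_B = 657/610

657/610


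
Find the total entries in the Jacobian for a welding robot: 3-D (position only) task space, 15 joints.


Given: task space dimension = 3, joints = 15
Jacobian is a 3 x 15 matrix
Total entries = rows * columns
Total = 3 * 15
Total = 45

45


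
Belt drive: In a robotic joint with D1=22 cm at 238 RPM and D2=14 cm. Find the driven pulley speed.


Given: D1 = 22 cm, w1 = 238 RPM, D2 = 14 cm
Using D1*w1 = D2*w2
w2 = D1*w1 / D2
w2 = 22*238 / 14
w2 = 5236 / 14
w2 = 374 RPM

374 RPM


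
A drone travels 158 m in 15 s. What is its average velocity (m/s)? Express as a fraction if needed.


Given: distance d = 158 m, time t = 15 s
Using v = d / t
v = 158 / 15
v = 158/15 m/s

158/15 m/s


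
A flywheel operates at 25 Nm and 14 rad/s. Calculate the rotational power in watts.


Given: tau = 25 Nm, omega = 14 rad/s
Using P = tau * omega
P = 25 * 14
P = 350 W

350 W


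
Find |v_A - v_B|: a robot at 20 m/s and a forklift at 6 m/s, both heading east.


Given: v_A = 20 m/s east, v_B = 6 m/s east
Both move in the same direction; relative speed = |v_A - v_B|
|20 - 6| = |14|
= 14 m/s

14 m/s


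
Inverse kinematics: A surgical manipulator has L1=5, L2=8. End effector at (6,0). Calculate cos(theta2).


Given: L1 = 5, L2 = 8, target (x, y) = (6, 0)
Using cos(theta2) = (x^2 + y^2 - L1^2 - L2^2) / (2*L1*L2)
x^2 + y^2 = 6^2 + 0 = 36
L1^2 + L2^2 = 25 + 64 = 89
Numerator = 36 - 89 = -53
Denominator = 2*5*8 = 80
cos(theta2) = -53/80 = -53/80

-53/80


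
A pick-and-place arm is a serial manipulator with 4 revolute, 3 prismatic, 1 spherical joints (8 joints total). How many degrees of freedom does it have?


Given: serial robot with 4 revolute, 3 prismatic, 1 spherical joints
DOF contribution per joint type: revolute=1, prismatic=1, spherical=3, fixed=0
DOF = 4*1 + 3*1 + 1*3
DOF = 10

10


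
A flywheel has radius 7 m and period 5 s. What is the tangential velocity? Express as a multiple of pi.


Given: radius r = 7 m, period T = 5 s
Using v = 2*pi*r / T
v = 2*pi*7 / 5
v = 14*pi / 5
v = 14/5*pi m/s

14/5*pi m/s


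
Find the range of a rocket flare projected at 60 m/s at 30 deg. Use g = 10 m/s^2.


Given: v0 = 60 m/s, theta = 30 deg, g = 10 m/s^2
sin(2*30) = sin(60) = sqrt(3)/2
Using R = v0^2 * sin(2*theta) / g
R = 60^2 * (sqrt(3)/2) / 10
R = 3600 * sqrt(3) / 20
R = 180*sqrt(3) m

180*sqrt(3) m


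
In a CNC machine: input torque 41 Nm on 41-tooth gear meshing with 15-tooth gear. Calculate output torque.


Given: N1 = 41, N2 = 15, T1 = 41 Nm
Using T2/T1 = N2/N1
T2 = T1 * N2 / N1
T2 = 41 * 15 / 41
T2 = 615 / 41
T2 = 15 Nm

15 Nm


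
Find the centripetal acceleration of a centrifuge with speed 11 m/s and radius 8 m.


Given: v = 11 m/s, r = 8 m
Using a_c = v^2 / r
a_c = 11^2 / 8
a_c = 121 / 8
a_c = 121/8 m/s^2

121/8 m/s^2


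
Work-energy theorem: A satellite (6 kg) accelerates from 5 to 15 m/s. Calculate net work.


Given: m = 6 kg, v0 = 5 m/s, v = 15 m/s
Using W = (1/2)*m*(v^2 - v0^2)
v^2 = 15^2 = 225
v0^2 = 5^2 = 25
v^2 - v0^2 = 225 - 25 = 200
W = (1/2)*6*200 = 600 J

600 J


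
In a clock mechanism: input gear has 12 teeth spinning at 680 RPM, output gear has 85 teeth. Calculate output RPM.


Given: N1 = 12 teeth, w1 = 680 RPM, N2 = 85 teeth
Using N1*w1 = N2*w2
w2 = N1*w1 / N2
w2 = 12*680 / 85
w2 = 8160 / 85
w2 = 96 RPM

96 RPM


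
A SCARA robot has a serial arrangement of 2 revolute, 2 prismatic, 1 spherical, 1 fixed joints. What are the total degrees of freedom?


Given: serial robot with 2 revolute, 2 prismatic, 1 spherical, 1 fixed joints
DOF contribution per joint type: revolute=1, prismatic=1, spherical=3, fixed=0
DOF = 2*1 + 2*1 + 1*3 + 1*0
DOF = 7

7


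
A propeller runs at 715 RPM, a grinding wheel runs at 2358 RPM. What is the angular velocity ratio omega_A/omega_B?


Given: RPM_A = 715, RPM_B = 2358
omega = 2*pi*RPM/60, so omega_A/omega_B = RPM_A / RPM_B
omega_A/omega_B = 715 / 2358
omega_A/omega_B = 715/2358

715/2358


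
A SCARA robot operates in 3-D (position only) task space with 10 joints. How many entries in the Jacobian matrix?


Given: task space dimension = 3, joints = 10
Jacobian is a 3 x 10 matrix
Total entries = rows * columns
Total = 3 * 10
Total = 30

30


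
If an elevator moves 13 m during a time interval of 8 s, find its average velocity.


Given: distance d = 13 m, time t = 8 s
Using v = d / t
v = 13 / 8
v = 13/8 m/s

13/8 m/s


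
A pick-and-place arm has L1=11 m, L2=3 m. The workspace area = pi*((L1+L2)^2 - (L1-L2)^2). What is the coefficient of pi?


Given: L1 = 11, L2 = 3
(L1+L2)^2 = (14)^2 = 196
(L1-L2)^2 = (8)^2 = 64
Difference = 196 - 64 = 132
This equals 4*L1*L2 = 4*11*3 = 132
Workspace area = 132*pi

132


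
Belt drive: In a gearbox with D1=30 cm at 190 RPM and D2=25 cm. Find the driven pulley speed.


Given: D1 = 30 cm, w1 = 190 RPM, D2 = 25 cm
Using D1*w1 = D2*w2
w2 = D1*w1 / D2
w2 = 30*190 / 25
w2 = 5700 / 25
w2 = 228 RPM

228 RPM


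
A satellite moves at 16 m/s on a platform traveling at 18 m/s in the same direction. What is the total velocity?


Given: object velocity = 16 m/s, platform velocity = 18 m/s (same direction)
Using classical velocity addition: v_total = v_object + v_platform
v_total = 16 + 18
v_total = 34 m/s

34 m/s


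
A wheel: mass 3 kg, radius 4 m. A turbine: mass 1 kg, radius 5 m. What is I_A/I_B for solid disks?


Given: M1=3 kg, R1=4 m, M2=1 kg, R2=5 m
For a disk: I = (1/2)*M*R^2, so I_A/I_B = (M1*R1^2)/(M2*R2^2)
M1*R1^2 = 3*16 = 48
M2*R2^2 = 1*25 = 25
I_A/I_B = 48/25 = 48/25

48/25


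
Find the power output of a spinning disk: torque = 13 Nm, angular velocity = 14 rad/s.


Given: tau = 13 Nm, omega = 14 rad/s
Using P = tau * omega
P = 13 * 14
P = 182 W

182 W


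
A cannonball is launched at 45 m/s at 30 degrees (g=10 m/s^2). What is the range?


Given: v0 = 45 m/s, theta = 30 deg, g = 10 m/s^2
sin(2*30) = sin(60) = sqrt(3)/2
Using R = v0^2 * sin(2*theta) / g
R = 45^2 * (sqrt(3)/2) / 10
R = 2025 * sqrt(3) / 20
R = 405/4*sqrt(3) m

405/4*sqrt(3) m


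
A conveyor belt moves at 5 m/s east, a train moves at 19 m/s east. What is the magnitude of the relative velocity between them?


Given: v_A = 5 m/s east, v_B = 19 m/s east
Both move in the same direction; relative speed = |v_A - v_B|
|5 - 19| = |-14|
= 14 m/s

14 m/s


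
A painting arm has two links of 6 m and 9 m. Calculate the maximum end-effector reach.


Given: L1 = 6 m, L2 = 9 m
For a 2-link planar arm, max reach = L1 + L2 (fully extended)
Max reach = 6 + 9
Max reach = 15 m

15 m


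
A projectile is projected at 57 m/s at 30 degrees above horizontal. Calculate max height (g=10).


Given: v0 = 57 m/s, theta = 30 deg, g = 10 m/s^2
sin^2(30) = 1/4
Using H = v0^2 * sin^2(theta) / (2*g)
H = 57^2 * 1/4 / (2*10)
H = 3249 * 1/4 / 20
H = 3249/4 / 20
H = 3249/80 m

3249/80 m


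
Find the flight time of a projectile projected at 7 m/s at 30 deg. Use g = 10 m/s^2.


Given: v0 = 7 m/s, theta = 30 deg, g = 10 m/s^2
sin(30) = 1/2
Using T = 2*v0*sin(theta) / g
T = 2*7*1/2 / 10
T = 7 / 10
T = 7/10 s

7/10 s


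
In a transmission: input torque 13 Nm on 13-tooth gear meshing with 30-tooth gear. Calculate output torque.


Given: N1 = 13, N2 = 30, T1 = 13 Nm
Using T2/T1 = N2/N1
T2 = T1 * N2 / N1
T2 = 13 * 30 / 13
T2 = 390 / 13
T2 = 30 Nm

30 Nm


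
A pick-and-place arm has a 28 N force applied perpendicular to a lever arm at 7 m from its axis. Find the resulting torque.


Given: F = 28 N, r = 7 m, angle = 90 deg (perpendicular)
Using tau = F * r * sin(90)
sin(90) = 1
tau = 28 * 7 * 1
tau = 196 Nm

196 Nm


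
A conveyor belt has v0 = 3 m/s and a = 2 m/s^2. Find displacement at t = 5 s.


Given: v0 = 3 m/s, a = 2 m/s^2, t = 5 s
Using s = v0*t + (1/2)*a*t^2
s = 3*5 + (1/2)*2*5^2
s = 15 + (1/2)*50
s = 15 + 25
s = 40

40 m


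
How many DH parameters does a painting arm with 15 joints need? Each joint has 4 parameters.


Given: 15 joints, 4 DH parameters per joint (d, theta, a, alpha)
Total DH parameters = number_of_joints * 4
Total = 15 * 4
Total = 60

60


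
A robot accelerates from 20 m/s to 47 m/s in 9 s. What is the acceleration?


Given: initial velocity v0 = 20 m/s, final velocity v = 47 m/s, time t = 9 s
Using a = (v - v0) / t
a = (47 - 20) / 9
a = 27 / 9
a = 3 m/s^2

3 m/s^2


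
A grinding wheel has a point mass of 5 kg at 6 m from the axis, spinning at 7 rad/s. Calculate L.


Given: m = 5 kg, r = 6 m, omega = 7 rad/s
For a point mass: I = m*r^2
I = 5*6^2 = 5*36 = 180
L = I*omega = 180*7
L = 1260 kg*m^2/s

1260 kg*m^2/s


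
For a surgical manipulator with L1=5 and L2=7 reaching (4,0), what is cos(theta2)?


Given: L1 = 5, L2 = 7, target (x, y) = (4, 0)
Using cos(theta2) = (x^2 + y^2 - L1^2 - L2^2) / (2*L1*L2)
x^2 + y^2 = 4^2 + 0 = 16
L1^2 + L2^2 = 25 + 49 = 74
Numerator = 16 - 74 = -58
Denominator = 2*5*7 = 70
cos(theta2) = -58/70 = -29/35

-29/35


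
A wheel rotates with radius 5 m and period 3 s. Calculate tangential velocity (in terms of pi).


Given: radius r = 5 m, period T = 3 s
Using v = 2*pi*r / T
v = 2*pi*5 / 3
v = 10*pi / 3
v = 10/3*pi m/s

10/3*pi m/s


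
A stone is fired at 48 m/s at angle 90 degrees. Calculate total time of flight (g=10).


Given: v0 = 48 m/s, theta = 90 deg, g = 10 m/s^2
sin(90) = 1
Using T = 2*v0*sin(theta) / g
T = 2*48*1 / 10
T = 96 / 10
T = 48/5 s

48/5 s


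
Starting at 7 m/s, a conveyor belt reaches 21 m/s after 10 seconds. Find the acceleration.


Given: initial velocity v0 = 7 m/s, final velocity v = 21 m/s, time t = 10 s
Using a = (v - v0) / t
a = (21 - 7) / 10
a = 14 / 10
a = 7/5 m/s^2

7/5 m/s^2


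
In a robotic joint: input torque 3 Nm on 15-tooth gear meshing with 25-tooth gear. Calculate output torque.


Given: N1 = 15, N2 = 25, T1 = 3 Nm
Using T2/T1 = N2/N1
T2 = T1 * N2 / N1
T2 = 3 * 25 / 15
T2 = 75 / 15
T2 = 5 Nm

5 Nm


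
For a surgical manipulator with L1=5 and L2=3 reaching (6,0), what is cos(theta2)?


Given: L1 = 5, L2 = 3, target (x, y) = (6, 0)
Using cos(theta2) = (x^2 + y^2 - L1^2 - L2^2) / (2*L1*L2)
x^2 + y^2 = 6^2 + 0 = 36
L1^2 + L2^2 = 25 + 9 = 34
Numerator = 36 - 34 = 2
Denominator = 2*5*3 = 30
cos(theta2) = 2/30 = 1/15

1/15


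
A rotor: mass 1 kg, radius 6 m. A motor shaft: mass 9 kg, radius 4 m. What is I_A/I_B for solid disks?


Given: M1=1 kg, R1=6 m, M2=9 kg, R2=4 m
For a disk: I = (1/2)*M*R^2, so I_A/I_B = (M1*R1^2)/(M2*R2^2)
M1*R1^2 = 1*36 = 36
M2*R2^2 = 9*16 = 144
I_A/I_B = 36/144 = 1/4

1/4


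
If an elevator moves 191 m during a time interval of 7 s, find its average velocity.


Given: distance d = 191 m, time t = 7 s
Using v = d / t
v = 191 / 7
v = 191/7 m/s

191/7 m/s


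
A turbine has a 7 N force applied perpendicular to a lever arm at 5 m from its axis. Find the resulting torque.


Given: F = 7 N, r = 5 m, angle = 90 deg (perpendicular)
Using tau = F * r * sin(90)
sin(90) = 1
tau = 7 * 5 * 1
tau = 35 Nm

35 Nm


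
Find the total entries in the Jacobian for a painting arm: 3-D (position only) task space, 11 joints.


Given: task space dimension = 3, joints = 11
Jacobian is a 3 x 11 matrix
Total entries = rows * columns
Total = 3 * 11
Total = 33

33


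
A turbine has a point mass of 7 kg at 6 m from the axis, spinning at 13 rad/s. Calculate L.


Given: m = 7 kg, r = 6 m, omega = 13 rad/s
For a point mass: I = m*r^2
I = 7*6^2 = 7*36 = 252
L = I*omega = 252*13
L = 3276 kg*m^2/s

3276 kg*m^2/s


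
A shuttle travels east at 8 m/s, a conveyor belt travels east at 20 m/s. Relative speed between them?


Given: v_A = 8 m/s east, v_B = 20 m/s east
Both move in the same direction; relative speed = |v_A - v_B|
|8 - 20| = |-12|
= 12 m/s

12 m/s


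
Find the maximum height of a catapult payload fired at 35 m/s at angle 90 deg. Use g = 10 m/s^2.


Given: v0 = 35 m/s, theta = 90 deg, g = 10 m/s^2
sin^2(90) = 1
Using H = v0^2 * sin^2(theta) / (2*g)
H = 35^2 * 1 / (2*10)
H = 1225 * 1 / 20
H = 1225 / 20
H = 245/4 m

245/4 m


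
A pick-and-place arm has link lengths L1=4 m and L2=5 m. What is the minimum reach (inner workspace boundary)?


Given: L1 = 4 m, L2 = 5 m
For a 2-link planar arm, min reach = |L1 - L2| (second link folded back)
Min reach = |4 - 5|
Min reach = 1 m

1 m


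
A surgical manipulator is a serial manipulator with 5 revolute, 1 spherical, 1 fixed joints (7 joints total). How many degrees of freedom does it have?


Given: serial robot with 5 revolute, 1 spherical, 1 fixed joints
DOF contribution per joint type: revolute=1, prismatic=1, spherical=3, fixed=0
DOF = 5*1 + 1*3 + 1*0
DOF = 8

8


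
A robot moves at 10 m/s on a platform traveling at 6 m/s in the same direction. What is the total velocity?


Given: object velocity = 10 m/s, platform velocity = 6 m/s (same direction)
Using classical velocity addition: v_total = v_object + v_platform
v_total = 10 + 6
v_total = 16 m/s

16 m/s


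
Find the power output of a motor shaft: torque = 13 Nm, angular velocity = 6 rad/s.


Given: tau = 13 Nm, omega = 6 rad/s
Using P = tau * omega
P = 13 * 6
P = 78 W

78 W


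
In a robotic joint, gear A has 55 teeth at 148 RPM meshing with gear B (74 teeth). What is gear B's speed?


Given: N1 = 55 teeth, w1 = 148 RPM, N2 = 74 teeth
Using N1*w1 = N2*w2
w2 = N1*w1 / N2
w2 = 55*148 / 74
w2 = 8140 / 74
w2 = 110 RPM

110 RPM


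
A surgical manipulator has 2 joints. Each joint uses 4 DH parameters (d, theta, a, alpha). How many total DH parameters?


Given: 2 joints, 4 DH parameters per joint (d, theta, a, alpha)
Total DH parameters = number_of_joints * 4
Total = 2 * 4
Total = 8

8


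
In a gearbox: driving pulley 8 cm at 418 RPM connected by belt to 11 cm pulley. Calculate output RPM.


Given: D1 = 8 cm, w1 = 418 RPM, D2 = 11 cm
Using D1*w1 = D2*w2
w2 = D1*w1 / D2
w2 = 8*418 / 11
w2 = 3344 / 11
w2 = 304 RPM

304 RPM


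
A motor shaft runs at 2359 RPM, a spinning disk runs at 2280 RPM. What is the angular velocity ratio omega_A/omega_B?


Given: RPM_A = 2359, RPM_B = 2280
omega = 2*pi*RPM/60, so omega_A/omega_B = RPM_A / RPM_B
omega_A/omega_B = 2359 / 2280
omega_A/omega_B = 2359/2280

2359/2280


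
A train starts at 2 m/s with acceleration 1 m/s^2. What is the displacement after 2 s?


Given: v0 = 2 m/s, a = 1 m/s^2, t = 2 s
Using s = v0*t + (1/2)*a*t^2
s = 2*2 + (1/2)*1*2^2
s = 4 + (1/2)*4
s = 4 + 2
s = 6

6 m


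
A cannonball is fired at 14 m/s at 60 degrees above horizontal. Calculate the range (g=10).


Given: v0 = 14 m/s, theta = 60 deg, g = 10 m/s^2
sin(2*60) = sin(120) = sqrt(3)/2
Using R = v0^2 * sin(2*theta) / g
R = 14^2 * (sqrt(3)/2) / 10
R = 196 * sqrt(3) / 20
R = 49/5*sqrt(3) m

49/5*sqrt(3) m


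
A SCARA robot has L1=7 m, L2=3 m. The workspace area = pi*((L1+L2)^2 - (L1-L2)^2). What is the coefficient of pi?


Given: L1 = 7, L2 = 3
(L1+L2)^2 = (10)^2 = 100
(L1-L2)^2 = (4)^2 = 16
Difference = 100 - 16 = 84
This equals 4*L1*L2 = 4*7*3 = 84
Workspace area = 84*pi

84


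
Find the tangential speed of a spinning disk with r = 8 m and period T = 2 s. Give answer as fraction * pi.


Given: radius r = 8 m, period T = 2 s
Using v = 2*pi*r / T
v = 2*pi*8 / 2
v = 16*pi / 2
v = 8*pi m/s

8*pi m/s


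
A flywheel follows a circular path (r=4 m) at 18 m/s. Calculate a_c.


Given: v = 18 m/s, r = 4 m
Using a_c = v^2 / r
a_c = 18^2 / 4
a_c = 324 / 4
a_c = 81 m/s^2

81 m/s^2


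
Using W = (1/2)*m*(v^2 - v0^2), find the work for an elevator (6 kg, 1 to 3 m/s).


Given: m = 6 kg, v0 = 1 m/s, v = 3 m/s
Using W = (1/2)*m*(v^2 - v0^2)
v^2 = 3^2 = 9
v0^2 = 1^2 = 1
v^2 - v0^2 = 9 - 1 = 8
W = (1/2)*6*8 = 24 J

24 J


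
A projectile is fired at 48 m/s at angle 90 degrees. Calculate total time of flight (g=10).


Given: v0 = 48 m/s, theta = 90 deg, g = 10 m/s^2
sin(90) = 1
Using T = 2*v0*sin(theta) / g
T = 2*48*1 / 10
T = 96 / 10
T = 48/5 s

48/5 s


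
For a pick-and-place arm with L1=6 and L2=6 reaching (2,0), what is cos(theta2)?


Given: L1 = 6, L2 = 6, target (x, y) = (2, 0)
Using cos(theta2) = (x^2 + y^2 - L1^2 - L2^2) / (2*L1*L2)
x^2 + y^2 = 2^2 + 0 = 4
L1^2 + L2^2 = 36 + 36 = 72
Numerator = 4 - 72 = -68
Denominator = 2*6*6 = 72
cos(theta2) = -68/72 = -17/18

-17/18


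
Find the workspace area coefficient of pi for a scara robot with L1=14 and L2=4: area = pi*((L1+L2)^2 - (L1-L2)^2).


Given: L1 = 14, L2 = 4
(L1+L2)^2 = (18)^2 = 324
(L1-L2)^2 = (10)^2 = 100
Difference = 324 - 100 = 224
This equals 4*L1*L2 = 4*14*4 = 224
Workspace area = 224*pi

224


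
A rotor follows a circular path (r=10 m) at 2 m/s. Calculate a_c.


Given: v = 2 m/s, r = 10 m
Using a_c = v^2 / r
a_c = 2^2 / 10
a_c = 4 / 10
a_c = 2/5 m/s^2

2/5 m/s^2


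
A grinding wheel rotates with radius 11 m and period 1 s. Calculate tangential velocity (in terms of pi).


Given: radius r = 11 m, period T = 1 s
Using v = 2*pi*r / T
v = 2*pi*11 / 1
v = 22*pi / 1
v = 22*pi m/s

22*pi m/s


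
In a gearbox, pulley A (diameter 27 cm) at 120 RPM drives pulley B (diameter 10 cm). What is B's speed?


Given: D1 = 27 cm, w1 = 120 RPM, D2 = 10 cm
Using D1*w1 = D2*w2
w2 = D1*w1 / D2
w2 = 27*120 / 10
w2 = 3240 / 10
w2 = 324 RPM

324 RPM


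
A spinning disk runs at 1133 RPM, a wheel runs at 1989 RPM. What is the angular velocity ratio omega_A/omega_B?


Given: RPM_A = 1133, RPM_B = 1989
omega = 2*pi*RPM/60, so omega_A/omega_B = RPM_A / RPM_B
omega_A/omega_B = 1133 / 1989
omega_A/omega_B = 1133/1989

1133/1989


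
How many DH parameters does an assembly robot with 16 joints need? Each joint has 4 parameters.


Given: 16 joints, 4 DH parameters per joint (d, theta, a, alpha)
Total DH parameters = number_of_joints * 4
Total = 16 * 4
Total = 64

64


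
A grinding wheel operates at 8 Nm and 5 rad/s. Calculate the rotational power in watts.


Given: tau = 8 Nm, omega = 5 rad/s
Using P = tau * omega
P = 8 * 5
P = 40 W

40 W


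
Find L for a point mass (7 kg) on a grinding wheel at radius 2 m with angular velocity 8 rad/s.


Given: m = 7 kg, r = 2 m, omega = 8 rad/s
For a point mass: I = m*r^2
I = 7*2^2 = 7*4 = 28
L = I*omega = 28*8
L = 224 kg*m^2/s

224 kg*m^2/s


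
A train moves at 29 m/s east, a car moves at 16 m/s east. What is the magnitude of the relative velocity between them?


Given: v_A = 29 m/s east, v_B = 16 m/s east
Both move in the same direction; relative speed = |v_A - v_B|
|29 - 16| = |13|
= 13 m/s

13 m/s


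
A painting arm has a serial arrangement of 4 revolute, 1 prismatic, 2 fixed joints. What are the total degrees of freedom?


Given: serial robot with 4 revolute, 1 prismatic, 2 fixed joints
DOF contribution per joint type: revolute=1, prismatic=1, spherical=3, fixed=0
DOF = 4*1 + 1*1 + 2*0
DOF = 5

5


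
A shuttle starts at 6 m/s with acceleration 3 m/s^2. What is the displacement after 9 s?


Given: v0 = 6 m/s, a = 3 m/s^2, t = 9 s
Using s = v0*t + (1/2)*a*t^2
s = 6*9 + (1/2)*3*9^2
s = 54 + (1/2)*243
s = 54 + 243/2
s = 351/2

351/2 m


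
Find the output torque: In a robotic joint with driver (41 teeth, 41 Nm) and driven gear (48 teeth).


Given: N1 = 41, N2 = 48, T1 = 41 Nm
Using T2/T1 = N2/N1
T2 = T1 * N2 / N1
T2 = 41 * 48 / 41
T2 = 1968 / 41
T2 = 48 Nm

48 Nm


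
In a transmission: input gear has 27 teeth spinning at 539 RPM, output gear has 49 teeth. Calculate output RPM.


Given: N1 = 27 teeth, w1 = 539 RPM, N2 = 49 teeth
Using N1*w1 = N2*w2
w2 = N1*w1 / N2
w2 = 27*539 / 49
w2 = 14553 / 49
w2 = 297 RPM

297 RPM


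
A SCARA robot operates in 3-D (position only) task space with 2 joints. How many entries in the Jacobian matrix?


Given: task space dimension = 3, joints = 2
Jacobian is a 3 x 2 matrix
Total entries = rows * columns
Total = 3 * 2
Total = 6

6


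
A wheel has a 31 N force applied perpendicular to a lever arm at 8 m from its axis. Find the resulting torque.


Given: F = 31 N, r = 8 m, angle = 90 deg (perpendicular)
Using tau = F * r * sin(90)
sin(90) = 1
tau = 31 * 8 * 1
tau = 248 Nm

248 Nm


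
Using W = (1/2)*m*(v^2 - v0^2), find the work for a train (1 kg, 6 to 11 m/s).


Given: m = 1 kg, v0 = 6 m/s, v = 11 m/s
Using W = (1/2)*m*(v^2 - v0^2)
v^2 = 11^2 = 121
v0^2 = 6^2 = 36
v^2 - v0^2 = 121 - 36 = 85
W = (1/2)*1*85 = 85/2 J

85/2 J


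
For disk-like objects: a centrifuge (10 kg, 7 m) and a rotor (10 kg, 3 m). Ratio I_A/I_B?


Given: M1=10 kg, R1=7 m, M2=10 kg, R2=3 m
For a disk: I = (1/2)*M*R^2, so I_A/I_B = (M1*R1^2)/(M2*R2^2)
M1*R1^2 = 10*49 = 490
M2*R2^2 = 10*9 = 90
I_A/I_B = 490/90 = 49/9

49/9


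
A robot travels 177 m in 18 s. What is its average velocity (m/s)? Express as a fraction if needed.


Given: distance d = 177 m, time t = 18 s
Using v = d / t
v = 177 / 18
v = 59/6 m/s

59/6 m/s


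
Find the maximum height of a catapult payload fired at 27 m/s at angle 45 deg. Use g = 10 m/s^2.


Given: v0 = 27 m/s, theta = 45 deg, g = 10 m/s^2
sin^2(45) = 1/2
Using H = v0^2 * sin^2(theta) / (2*g)
H = 27^2 * 1/2 / (2*10)
H = 729 * 1/2 / 20
H = 729/2 / 20
H = 729/40 m

729/40 m


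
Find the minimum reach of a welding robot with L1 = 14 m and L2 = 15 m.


Given: L1 = 14 m, L2 = 15 m
For a 2-link planar arm, min reach = |L1 - L2| (second link folded back)
Min reach = |14 - 15|
Min reach = 1 m

1 m


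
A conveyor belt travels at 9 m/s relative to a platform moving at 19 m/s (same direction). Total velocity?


Given: object velocity = 9 m/s, platform velocity = 19 m/s (same direction)
Using classical velocity addition: v_total = v_object + v_platform
v_total = 9 + 19
v_total = 28 m/s

28 m/s


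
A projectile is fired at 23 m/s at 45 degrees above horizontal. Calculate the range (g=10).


Given: v0 = 23 m/s, theta = 45 deg, g = 10 m/s^2
sin(2*45) = sin(90) = 1
Using R = v0^2 * sin(2*theta) / g
R = 23^2 * 1 / 10
R = 529 / 10
R = 529/10 m

529/10 m


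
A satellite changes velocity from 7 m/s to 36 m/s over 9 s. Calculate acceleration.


Given: initial velocity v0 = 7 m/s, final velocity v = 36 m/s, time t = 9 s
Using a = (v - v0) / t
a = (36 - 7) / 9
a = 29 / 9
a = 29/9 m/s^2

29/9 m/s^2


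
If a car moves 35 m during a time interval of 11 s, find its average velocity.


Given: distance d = 35 m, time t = 11 s
Using v = d / t
v = 35 / 11
v = 35/11 m/s

35/11 m/s


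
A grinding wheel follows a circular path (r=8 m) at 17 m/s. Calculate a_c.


Given: v = 17 m/s, r = 8 m
Using a_c = v^2 / r
a_c = 17^2 / 8
a_c = 289 / 8
a_c = 289/8 m/s^2

289/8 m/s^2


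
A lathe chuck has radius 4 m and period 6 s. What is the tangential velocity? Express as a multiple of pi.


Given: radius r = 4 m, period T = 6 s
Using v = 2*pi*r / T
v = 2*pi*4 / 6
v = 8*pi / 6
v = 4/3*pi m/s

4/3*pi m/s


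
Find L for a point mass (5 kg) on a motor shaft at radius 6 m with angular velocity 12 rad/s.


Given: m = 5 kg, r = 6 m, omega = 12 rad/s
For a point mass: I = m*r^2
I = 5*6^2 = 5*36 = 180
L = I*omega = 180*12
L = 2160 kg*m^2/s

2160 kg*m^2/s


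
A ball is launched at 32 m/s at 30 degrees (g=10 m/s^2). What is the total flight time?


Given: v0 = 32 m/s, theta = 30 deg, g = 10 m/s^2
sin(30) = 1/2
Using T = 2*v0*sin(theta) / g
T = 2*32*1/2 / 10
T = 32 / 10
T = 16/5 s

16/5 s


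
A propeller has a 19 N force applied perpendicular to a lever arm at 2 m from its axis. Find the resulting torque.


Given: F = 19 N, r = 2 m, angle = 90 deg (perpendicular)
Using tau = F * r * sin(90)
sin(90) = 1
tau = 19 * 2 * 1
tau = 38 Nm

38 Nm


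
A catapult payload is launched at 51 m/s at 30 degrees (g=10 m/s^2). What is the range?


Given: v0 = 51 m/s, theta = 30 deg, g = 10 m/s^2
sin(2*30) = sin(60) = sqrt(3)/2
Using R = v0^2 * sin(2*theta) / g
R = 51^2 * (sqrt(3)/2) / 10
R = 2601 * sqrt(3) / 20
R = 2601/20*sqrt(3) m

2601/20*sqrt(3) m


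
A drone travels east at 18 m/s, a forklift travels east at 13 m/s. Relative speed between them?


Given: v_A = 18 m/s east, v_B = 13 m/s east
Both move in the same direction; relative speed = |v_A - v_B|
|18 - 13| = |5|
= 5 m/s

5 m/s


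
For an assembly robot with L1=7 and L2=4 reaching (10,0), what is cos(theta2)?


Given: L1 = 7, L2 = 4, target (x, y) = (10, 0)
Using cos(theta2) = (x^2 + y^2 - L1^2 - L2^2) / (2*L1*L2)
x^2 + y^2 = 10^2 + 0 = 100
L1^2 + L2^2 = 49 + 16 = 65
Numerator = 100 - 65 = 35
Denominator = 2*7*4 = 56
cos(theta2) = 35/56 = 5/8

5/8


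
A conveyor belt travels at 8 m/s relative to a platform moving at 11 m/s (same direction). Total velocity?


Given: object velocity = 8 m/s, platform velocity = 11 m/s (same direction)
Using classical velocity addition: v_total = v_object + v_platform
v_total = 8 + 11
v_total = 19 m/s

19 m/s


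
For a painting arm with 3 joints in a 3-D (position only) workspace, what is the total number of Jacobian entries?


Given: task space dimension = 3, joints = 3
Jacobian is a 3 x 3 matrix
Total entries = rows * columns
Total = 3 * 3
Total = 9

9


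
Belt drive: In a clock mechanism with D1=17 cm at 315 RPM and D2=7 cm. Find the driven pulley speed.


Given: D1 = 17 cm, w1 = 315 RPM, D2 = 7 cm
Using D1*w1 = D2*w2
w2 = D1*w1 / D2
w2 = 17*315 / 7
w2 = 5355 / 7
w2 = 765 RPM

765 RPM


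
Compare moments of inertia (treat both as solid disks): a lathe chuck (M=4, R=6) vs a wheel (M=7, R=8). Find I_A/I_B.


Given: M1=4 kg, R1=6 m, M2=7 kg, R2=8 m
For a disk: I = (1/2)*M*R^2, so I_A/I_B = (M1*R1^2)/(M2*R2^2)
M1*R1^2 = 4*36 = 144
M2*R2^2 = 7*64 = 448
I_A/I_B = 144/448 = 9/28

9/28


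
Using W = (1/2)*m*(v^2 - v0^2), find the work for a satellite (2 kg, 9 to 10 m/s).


Given: m = 2 kg, v0 = 9 m/s, v = 10 m/s
Using W = (1/2)*m*(v^2 - v0^2)
v^2 = 10^2 = 100
v0^2 = 9^2 = 81
v^2 - v0^2 = 100 - 81 = 19
W = (1/2)*2*19 = 19 J

19 J


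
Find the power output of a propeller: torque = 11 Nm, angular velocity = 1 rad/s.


Given: tau = 11 Nm, omega = 1 rad/s
Using P = tau * omega
P = 11 * 1
P = 11 W

11 W


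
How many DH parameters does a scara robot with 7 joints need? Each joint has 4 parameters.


Given: 7 joints, 4 DH parameters per joint (d, theta, a, alpha)
Total DH parameters = number_of_joints * 4
Total = 7 * 4
Total = 28

28


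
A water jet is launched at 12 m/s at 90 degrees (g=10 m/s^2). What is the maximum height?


Given: v0 = 12 m/s, theta = 90 deg, g = 10 m/s^2
sin^2(90) = 1
Using H = v0^2 * sin^2(theta) / (2*g)
H = 12^2 * 1 / (2*10)
H = 144 * 1 / 20
H = 144 / 20
H = 36/5 m

36/5 m


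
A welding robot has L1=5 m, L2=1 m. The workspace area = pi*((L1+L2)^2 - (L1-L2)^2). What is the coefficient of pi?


Given: L1 = 5, L2 = 1
(L1+L2)^2 = (6)^2 = 36
(L1-L2)^2 = (4)^2 = 16
Difference = 36 - 16 = 20
This equals 4*L1*L2 = 4*5*1 = 20
Workspace area = 20*pi

20


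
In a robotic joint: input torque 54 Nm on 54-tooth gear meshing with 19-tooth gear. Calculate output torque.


Given: N1 = 54, N2 = 19, T1 = 54 Nm
Using T2/T1 = N2/N1
T2 = T1 * N2 / N1
T2 = 54 * 19 / 54
T2 = 1026 / 54
T2 = 19 Nm

19 Nm


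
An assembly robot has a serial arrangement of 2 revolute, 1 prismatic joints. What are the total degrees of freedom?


Given: serial robot with 2 revolute, 1 prismatic joints
DOF contribution per joint type: revolute=1, prismatic=1, spherical=3, fixed=0
DOF = 2*1 + 1*1
DOF = 3

3


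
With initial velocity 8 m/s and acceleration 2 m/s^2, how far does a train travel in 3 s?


Given: v0 = 8 m/s, a = 2 m/s^2, t = 3 s
Using s = v0*t + (1/2)*a*t^2
s = 8*3 + (1/2)*2*3^2
s = 24 + (1/2)*18
s = 24 + 9
s = 33

33 m


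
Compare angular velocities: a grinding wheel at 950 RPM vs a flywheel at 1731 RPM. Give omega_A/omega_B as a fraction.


Given: RPM_A = 950, RPM_B = 1731
omega = 2*pi*RPM/60, so omega_A/omega_B = RPM_A / RPM_B
omega_A/omega_B = 950 / 1731
omega_A/omega_B = 950/1731

950/1731


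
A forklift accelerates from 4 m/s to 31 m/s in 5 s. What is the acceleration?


Given: initial velocity v0 = 4 m/s, final velocity v = 31 m/s, time t = 5 s
Using a = (v - v0) / t
a = (31 - 4) / 5
a = 27 / 5
a = 27/5 m/s^2

27/5 m/s^2


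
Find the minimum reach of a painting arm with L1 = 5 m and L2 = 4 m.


Given: L1 = 5 m, L2 = 4 m
For a 2-link planar arm, min reach = |L1 - L2| (second link folded back)
Min reach = |5 - 4|
Min reach = 1 m

1 m


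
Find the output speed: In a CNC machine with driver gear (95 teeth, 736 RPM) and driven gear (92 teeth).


Given: N1 = 95 teeth, w1 = 736 RPM, N2 = 92 teeth
Using N1*w1 = N2*w2
w2 = N1*w1 / N2
w2 = 95*736 / 92
w2 = 69920 / 92
w2 = 760 RPM

760 RPM


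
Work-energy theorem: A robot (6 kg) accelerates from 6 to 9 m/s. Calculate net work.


Given: m = 6 kg, v0 = 6 m/s, v = 9 m/s
Using W = (1/2)*m*(v^2 - v0^2)
v^2 = 9^2 = 81
v0^2 = 6^2 = 36
v^2 - v0^2 = 81 - 36 = 45
W = (1/2)*6*45 = 135 J

135 J


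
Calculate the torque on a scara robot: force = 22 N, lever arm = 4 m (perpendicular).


Given: F = 22 N, r = 4 m, angle = 90 deg (perpendicular)
Using tau = F * r * sin(90)
sin(90) = 1
tau = 22 * 4 * 1
tau = 88 Nm

88 Nm


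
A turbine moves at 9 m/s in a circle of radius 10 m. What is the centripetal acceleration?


Given: v = 9 m/s, r = 10 m
Using a_c = v^2 / r
a_c = 9^2 / 10
a_c = 81 / 10
a_c = 81/10 m/s^2

81/10 m/s^2


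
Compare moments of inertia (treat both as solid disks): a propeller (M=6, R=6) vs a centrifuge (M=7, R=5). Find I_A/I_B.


Given: M1=6 kg, R1=6 m, M2=7 kg, R2=5 m
For a disk: I = (1/2)*M*R^2, so I_A/I_B = (M1*R1^2)/(M2*R2^2)
M1*R1^2 = 6*36 = 216
M2*R2^2 = 7*25 = 175
I_A/I_B = 216/175 = 216/175

216/175


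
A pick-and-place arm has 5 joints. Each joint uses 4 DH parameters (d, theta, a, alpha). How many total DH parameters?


Given: 5 joints, 4 DH parameters per joint (d, theta, a, alpha)
Total DH parameters = number_of_joints * 4
Total = 5 * 4
Total = 20

20


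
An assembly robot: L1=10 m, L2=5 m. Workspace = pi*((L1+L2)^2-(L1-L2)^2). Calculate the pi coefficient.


Given: L1 = 10, L2 = 5
(L1+L2)^2 = (15)^2 = 225
(L1-L2)^2 = (5)^2 = 25
Difference = 225 - 25 = 200
This equals 4*L1*L2 = 4*10*5 = 200
Workspace area = 200*pi

200


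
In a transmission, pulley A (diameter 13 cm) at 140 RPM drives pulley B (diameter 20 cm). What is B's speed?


Given: D1 = 13 cm, w1 = 140 RPM, D2 = 20 cm
Using D1*w1 = D2*w2
w2 = D1*w1 / D2
w2 = 13*140 / 20
w2 = 1820 / 20
w2 = 91 RPM

91 RPM


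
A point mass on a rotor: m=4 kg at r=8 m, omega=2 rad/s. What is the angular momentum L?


Given: m = 4 kg, r = 8 m, omega = 2 rad/s
For a point mass: I = m*r^2
I = 4*8^2 = 4*64 = 256
L = I*omega = 256*2
L = 512 kg*m^2/s

512 kg*m^2/s


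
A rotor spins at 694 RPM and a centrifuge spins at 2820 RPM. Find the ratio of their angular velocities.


Given: RPM_A = 694, RPM_B = 2820
omega = 2*pi*RPM/60, so omega_A/omega_B = RPM_A / RPM_B
omega_A/omega_B = 694 / 2820
omega_A/omega_B = 347/1410

347/1410


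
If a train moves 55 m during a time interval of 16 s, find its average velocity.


Given: distance d = 55 m, time t = 16 s
Using v = d / t
v = 55 / 16
v = 55/16 m/s

55/16 m/s


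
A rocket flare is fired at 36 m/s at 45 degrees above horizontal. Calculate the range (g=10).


Given: v0 = 36 m/s, theta = 45 deg, g = 10 m/s^2
sin(2*45) = sin(90) = 1
Using R = v0^2 * sin(2*theta) / g
R = 36^2 * 1 / 10
R = 1296 / 10
R = 648/5 m

648/5 m


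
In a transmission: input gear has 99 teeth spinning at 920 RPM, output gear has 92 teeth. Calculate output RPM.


Given: N1 = 99 teeth, w1 = 920 RPM, N2 = 92 teeth
Using N1*w1 = N2*w2
w2 = N1*w1 / N2
w2 = 99*920 / 92
w2 = 91080 / 92
w2 = 990 RPM

990 RPM


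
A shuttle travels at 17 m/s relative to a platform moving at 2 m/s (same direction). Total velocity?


Given: object velocity = 17 m/s, platform velocity = 2 m/s (same direction)
Using classical velocity addition: v_total = v_object + v_platform
v_total = 17 + 2
v_total = 19 m/s

19 m/s


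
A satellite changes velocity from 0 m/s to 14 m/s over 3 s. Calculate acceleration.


Given: initial velocity v0 = 0 m/s, final velocity v = 14 m/s, time t = 3 s
Using a = (v - v0) / t
a = (14 - 0) / 3
a = 14 / 3
a = 14/3 m/s^2

14/3 m/s^2


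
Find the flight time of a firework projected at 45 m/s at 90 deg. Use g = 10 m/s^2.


Given: v0 = 45 m/s, theta = 90 deg, g = 10 m/s^2
sin(90) = 1
Using T = 2*v0*sin(theta) / g
T = 2*45*1 / 10
T = 90 / 10
T = 9 s

9 s


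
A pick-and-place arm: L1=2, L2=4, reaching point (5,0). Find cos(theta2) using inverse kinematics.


Given: L1 = 2, L2 = 4, target (x, y) = (5, 0)
Using cos(theta2) = (x^2 + y^2 - L1^2 - L2^2) / (2*L1*L2)
x^2 + y^2 = 5^2 + 0 = 25
L1^2 + L2^2 = 4 + 16 = 20
Numerator = 25 - 20 = 5
Denominator = 2*2*4 = 16
cos(theta2) = 5/16 = 5/16

5/16


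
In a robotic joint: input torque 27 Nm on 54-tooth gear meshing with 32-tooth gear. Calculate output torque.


Given: N1 = 54, N2 = 32, T1 = 27 Nm
Using T2/T1 = N2/N1
T2 = T1 * N2 / N1
T2 = 27 * 32 / 54
T2 = 864 / 54
T2 = 16 Nm

16 Nm


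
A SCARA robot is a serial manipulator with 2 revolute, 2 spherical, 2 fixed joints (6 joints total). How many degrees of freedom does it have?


Given: serial robot with 2 revolute, 2 spherical, 2 fixed joints
DOF contribution per joint type: revolute=1, prismatic=1, spherical=3, fixed=0
DOF = 2*1 + 2*3 + 2*0
DOF = 8

8


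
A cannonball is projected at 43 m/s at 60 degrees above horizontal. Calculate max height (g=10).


Given: v0 = 43 m/s, theta = 60 deg, g = 10 m/s^2
sin^2(60) = 3/4
Using H = v0^2 * sin^2(theta) / (2*g)
H = 43^2 * 3/4 / (2*10)
H = 1849 * 3/4 / 20
H = 5547/4 / 20
H = 5547/80 m

5547/80 m


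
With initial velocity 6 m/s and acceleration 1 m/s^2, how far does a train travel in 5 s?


Given: v0 = 6 m/s, a = 1 m/s^2, t = 5 s
Using s = v0*t + (1/2)*a*t^2
s = 6*5 + (1/2)*1*5^2
s = 30 + (1/2)*25
s = 30 + 25/2
s = 85/2

85/2 m


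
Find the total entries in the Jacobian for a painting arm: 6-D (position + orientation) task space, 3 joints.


Given: task space dimension = 6, joints = 3
Jacobian is a 6 x 3 matrix
Total entries = rows * columns
Total = 6 * 3
Total = 18

18


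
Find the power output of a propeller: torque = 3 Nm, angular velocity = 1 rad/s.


Given: tau = 3 Nm, omega = 1 rad/s
Using P = tau * omega
P = 3 * 1
P = 3 W

3 W


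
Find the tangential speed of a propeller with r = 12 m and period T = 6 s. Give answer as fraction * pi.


Given: radius r = 12 m, period T = 6 s
Using v = 2*pi*r / T
v = 2*pi*12 / 6
v = 24*pi / 6
v = 4*pi m/s

4*pi m/s


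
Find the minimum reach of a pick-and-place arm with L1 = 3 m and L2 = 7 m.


Given: L1 = 3 m, L2 = 7 m
For a 2-link planar arm, min reach = |L1 - L2| (second link folded back)
Min reach = |3 - 7|
Min reach = 4 m

4 m


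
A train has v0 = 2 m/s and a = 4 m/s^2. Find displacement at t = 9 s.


Given: v0 = 2 m/s, a = 4 m/s^2, t = 9 s
Using s = v0*t + (1/2)*a*t^2
s = 2*9 + (1/2)*4*9^2
s = 18 + (1/2)*324
s = 18 + 162
s = 180

180 m


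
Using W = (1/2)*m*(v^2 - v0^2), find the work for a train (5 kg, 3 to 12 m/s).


Given: m = 5 kg, v0 = 3 m/s, v = 12 m/s
Using W = (1/2)*m*(v^2 - v0^2)
v^2 = 12^2 = 144
v0^2 = 3^2 = 9
v^2 - v0^2 = 144 - 9 = 135
W = (1/2)*5*135 = 675/2 J

675/2 J


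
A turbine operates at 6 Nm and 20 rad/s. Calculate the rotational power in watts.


Given: tau = 6 Nm, omega = 20 rad/s
Using P = tau * omega
P = 6 * 20
P = 120 W

120 W


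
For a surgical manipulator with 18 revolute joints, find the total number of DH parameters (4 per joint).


Given: 18 joints, 4 DH parameters per joint (d, theta, a, alpha)
Total DH parameters = number_of_joints * 4
Total = 18 * 4
Total = 72

72


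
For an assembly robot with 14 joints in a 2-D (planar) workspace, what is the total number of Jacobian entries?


Given: task space dimension = 2, joints = 14
Jacobian is a 2 x 14 matrix
Total entries = rows * columns
Total = 2 * 14
Total = 28

28


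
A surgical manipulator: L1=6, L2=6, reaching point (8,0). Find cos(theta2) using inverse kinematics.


Given: L1 = 6, L2 = 6, target (x, y) = (8, 0)
Using cos(theta2) = (x^2 + y^2 - L1^2 - L2^2) / (2*L1*L2)
x^2 + y^2 = 8^2 + 0 = 64
L1^2 + L2^2 = 36 + 36 = 72
Numerator = 64 - 72 = -8
Denominator = 2*6*6 = 72
cos(theta2) = -8/72 = -1/9

-1/9
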